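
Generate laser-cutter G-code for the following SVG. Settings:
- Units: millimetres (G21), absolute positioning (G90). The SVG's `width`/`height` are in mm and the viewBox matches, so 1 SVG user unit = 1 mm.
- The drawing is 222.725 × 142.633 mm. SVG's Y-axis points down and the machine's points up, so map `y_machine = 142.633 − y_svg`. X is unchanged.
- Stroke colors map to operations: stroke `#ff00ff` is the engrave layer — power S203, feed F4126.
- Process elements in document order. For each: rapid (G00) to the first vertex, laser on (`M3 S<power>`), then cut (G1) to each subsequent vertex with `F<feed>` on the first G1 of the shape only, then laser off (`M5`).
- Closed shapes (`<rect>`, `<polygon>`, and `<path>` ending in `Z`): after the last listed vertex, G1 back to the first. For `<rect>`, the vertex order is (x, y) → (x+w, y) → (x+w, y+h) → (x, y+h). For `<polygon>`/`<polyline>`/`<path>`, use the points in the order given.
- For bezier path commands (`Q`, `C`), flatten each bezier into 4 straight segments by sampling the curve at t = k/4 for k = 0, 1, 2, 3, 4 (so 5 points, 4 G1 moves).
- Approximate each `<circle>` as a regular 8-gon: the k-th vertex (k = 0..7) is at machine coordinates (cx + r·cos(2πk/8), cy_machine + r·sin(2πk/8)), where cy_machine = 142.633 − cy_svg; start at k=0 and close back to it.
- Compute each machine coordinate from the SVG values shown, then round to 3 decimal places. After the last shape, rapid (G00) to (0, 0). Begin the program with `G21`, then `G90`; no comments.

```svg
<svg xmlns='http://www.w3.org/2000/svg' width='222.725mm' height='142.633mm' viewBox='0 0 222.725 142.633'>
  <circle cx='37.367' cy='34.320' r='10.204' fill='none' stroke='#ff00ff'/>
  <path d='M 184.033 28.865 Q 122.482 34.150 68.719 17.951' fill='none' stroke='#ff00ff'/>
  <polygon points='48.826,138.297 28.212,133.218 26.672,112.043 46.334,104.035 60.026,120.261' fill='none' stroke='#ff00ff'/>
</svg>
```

G21
G90
G00 X47.571 Y108.313
M3 S203
G1 X44.582 Y115.528 F4126
G1 X37.367 Y118.517
G1 X30.152 Y115.528
G1 X27.163 Y108.313
G1 X30.152 Y101.098
G1 X37.367 Y98.109
G1 X44.582 Y101.098
G1 X47.571 Y108.313
M5
G00 X184.033 Y113.768
M3 S203
G1 X153.744 Y112.468 F4126
G1 X124.429 Y113.854
G1 X96.087 Y117.925
G1 X68.719 Y124.682
M5
G00 X48.826 Y4.336
M3 S203
G1 X28.212 Y9.415 F4126
G1 X26.672 Y30.590
G1 X46.334 Y38.598
G1 X60.026 Y22.372
G1 X48.826 Y4.336
M5
G00 X0.000 Y0.000

Since the viewBox matches the mm dimensions, user units are millimetres directly. The only transform is the Y-flip y_m = 142.633 − y_svg.

Shape 1 is a circle drawn with `<circle>`. Its stroke #ff00ff means engrave at S203, F4126. After flipping Y the toolpath is (47.571,108.313) → (44.582,115.528) → (37.367,118.517) → (30.152,115.528) → (27.163,108.313) → (30.152,101.098) → (37.367,98.109) → (44.582,101.098) → (47.571,108.313), returning to the start.

Shape 2 is a quadratic bezier drawn with `<path>`. Its stroke #ff00ff means engrave at S203, F4126. After flipping Y the toolpath is (184.033,113.768) → (153.744,112.468) → (124.429,113.854) → (96.087,117.925) → (68.719,124.682).

Shape 3 is a regular polygon drawn with `<polygon>`. Its stroke #ff00ff means engrave at S203, F4126. After flipping Y the toolpath is (48.826,4.336) → (28.212,9.415) → (26.672,30.590) → (46.334,38.598) → (60.026,22.372) → (48.826,4.336), returning to the start.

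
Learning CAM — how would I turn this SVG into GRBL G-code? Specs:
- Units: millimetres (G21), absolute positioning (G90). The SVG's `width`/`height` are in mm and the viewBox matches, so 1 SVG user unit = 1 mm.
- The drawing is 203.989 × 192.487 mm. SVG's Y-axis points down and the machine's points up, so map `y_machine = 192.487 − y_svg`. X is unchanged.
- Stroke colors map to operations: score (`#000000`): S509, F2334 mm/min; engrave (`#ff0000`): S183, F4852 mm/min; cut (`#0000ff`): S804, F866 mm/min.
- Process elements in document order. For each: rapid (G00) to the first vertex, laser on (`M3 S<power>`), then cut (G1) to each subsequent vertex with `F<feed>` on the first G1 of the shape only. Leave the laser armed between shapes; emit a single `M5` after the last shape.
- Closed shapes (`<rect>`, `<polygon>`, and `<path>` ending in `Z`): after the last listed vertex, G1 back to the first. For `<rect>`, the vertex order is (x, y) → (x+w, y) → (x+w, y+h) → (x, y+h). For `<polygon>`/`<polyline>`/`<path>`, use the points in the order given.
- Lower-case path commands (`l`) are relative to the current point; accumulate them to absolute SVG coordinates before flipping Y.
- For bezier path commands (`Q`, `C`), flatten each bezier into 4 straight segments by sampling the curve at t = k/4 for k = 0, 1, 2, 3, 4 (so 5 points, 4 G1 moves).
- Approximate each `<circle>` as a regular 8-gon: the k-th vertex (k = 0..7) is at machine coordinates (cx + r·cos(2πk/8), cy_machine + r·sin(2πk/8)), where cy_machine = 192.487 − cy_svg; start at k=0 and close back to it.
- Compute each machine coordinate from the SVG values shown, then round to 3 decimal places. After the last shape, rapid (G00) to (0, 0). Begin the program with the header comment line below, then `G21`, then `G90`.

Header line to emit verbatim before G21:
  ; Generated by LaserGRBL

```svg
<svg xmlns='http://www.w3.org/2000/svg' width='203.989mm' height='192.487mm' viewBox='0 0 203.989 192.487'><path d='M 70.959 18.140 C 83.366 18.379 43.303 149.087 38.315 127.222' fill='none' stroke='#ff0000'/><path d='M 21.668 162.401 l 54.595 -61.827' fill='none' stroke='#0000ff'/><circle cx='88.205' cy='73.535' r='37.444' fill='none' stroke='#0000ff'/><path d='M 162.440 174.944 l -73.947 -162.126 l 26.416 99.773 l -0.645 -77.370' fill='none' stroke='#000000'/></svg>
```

1 u = 1 mm; y_m = 192.487 − y.

[1] `<path>` cubic bezier, #ff0000→engrave S183 F4852: (70.959,174.347) → (71.794,154.127) → (61.160,111.517) → (47.265,73.051) → (38.315,65.265)

[2] `<path>` line segment, #0000ff→cut S804 F866: (21.668,30.086) → (76.263,91.913)

[3] `<circle>` circle, #0000ff→cut S804 F866: (125.649,118.952) → (114.682,145.429) → (88.205,156.396) → (61.728,145.429) → (50.761,118.952) → (61.728,92.475) → (88.205,81.508) → (114.682,92.475) → (125.649,118.952) (closed)

[4] `<path>` open polyline, #000000→score S509 F2334: (162.440,17.543) → (88.493,179.669) → (114.909,79.896) → (114.264,157.266)

; Generated by LaserGRBL
G21
G90
G00 X70.959 Y174.347
M3 S183
G1 X71.794 Y154.127 F4852
G1 X61.160 Y111.517
G1 X47.265 Y73.051
G1 X38.315 Y65.265
G00 X21.668 Y30.086
M3 S804
G1 X76.263 Y91.913 F866
G00 X125.649 Y118.952
M3 S804
G1 X114.682 Y145.429 F866
G1 X88.205 Y156.396
G1 X61.728 Y145.429
G1 X50.761 Y118.952
G1 X61.728 Y92.475
G1 X88.205 Y81.508
G1 X114.682 Y92.475
G1 X125.649 Y118.952
G00 X162.440 Y17.543
M3 S509
G1 X88.493 Y179.669 F2334
G1 X114.909 Y79.896
G1 X114.264 Y157.266
M5
G00 X0.000 Y0.000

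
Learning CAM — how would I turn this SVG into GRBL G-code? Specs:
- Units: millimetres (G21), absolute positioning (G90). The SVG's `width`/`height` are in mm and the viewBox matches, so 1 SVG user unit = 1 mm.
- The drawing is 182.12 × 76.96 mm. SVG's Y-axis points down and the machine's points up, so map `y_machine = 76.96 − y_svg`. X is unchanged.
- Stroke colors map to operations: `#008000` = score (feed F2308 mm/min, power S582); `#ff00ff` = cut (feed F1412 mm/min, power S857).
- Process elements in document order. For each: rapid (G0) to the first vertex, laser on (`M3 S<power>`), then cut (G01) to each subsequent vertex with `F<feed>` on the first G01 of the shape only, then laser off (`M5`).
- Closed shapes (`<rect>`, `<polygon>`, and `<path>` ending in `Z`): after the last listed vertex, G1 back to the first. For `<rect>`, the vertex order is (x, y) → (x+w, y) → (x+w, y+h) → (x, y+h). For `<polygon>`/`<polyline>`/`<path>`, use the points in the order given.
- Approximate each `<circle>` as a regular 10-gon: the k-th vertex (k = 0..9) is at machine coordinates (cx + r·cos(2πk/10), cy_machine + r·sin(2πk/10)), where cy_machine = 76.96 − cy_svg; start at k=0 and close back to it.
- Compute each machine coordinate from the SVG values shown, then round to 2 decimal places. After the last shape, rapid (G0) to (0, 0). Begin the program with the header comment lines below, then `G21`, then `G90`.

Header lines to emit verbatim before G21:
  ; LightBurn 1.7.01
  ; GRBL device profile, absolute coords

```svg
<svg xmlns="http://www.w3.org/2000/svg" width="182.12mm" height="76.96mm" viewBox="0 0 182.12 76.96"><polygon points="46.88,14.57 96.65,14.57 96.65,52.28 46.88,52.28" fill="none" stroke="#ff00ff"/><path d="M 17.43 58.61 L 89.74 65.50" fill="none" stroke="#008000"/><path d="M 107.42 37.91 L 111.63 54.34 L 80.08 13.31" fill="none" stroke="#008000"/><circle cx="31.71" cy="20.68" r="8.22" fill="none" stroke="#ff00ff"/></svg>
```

; LightBurn 1.7.01
; GRBL device profile, absolute coords
G21
G90
G0 X46.88 Y62.39
M3 S857
G01 X96.65 Y62.39 F1412
G01 X96.65 Y24.68
G01 X46.88 Y24.68
G01 X46.88 Y62.39
M5
G0 X17.43 Y18.35
M3 S582
G01 X89.74 Y11.46 F2308
M5
G0 X107.42 Y39.05
M3 S582
G01 X111.63 Y22.62 F2308
G01 X80.08 Y63.65
M5
G0 X39.93 Y56.28
M3 S857
G01 X38.36 Y61.11 F1412
G01 X34.25 Y64.10
G01 X29.17 Y64.10
G01 X25.06 Y61.11
G01 X23.49 Y56.28
G01 X25.06 Y51.45
G01 X29.17 Y48.46
G01 X34.25 Y48.46
G01 X38.36 Y51.45
G01 X39.93 Y56.28
M5
G0 X0.00 Y0.00

1 u = 1 mm; y_m = 76.96 − y.

[1] `<polygon>` rectangle, #ff00ff→cut S857 F1412: (46.88,62.39) → (96.65,62.39) → (96.65,24.68) → (46.88,24.68) → (46.88,62.39) (closed)

[2] `<path>` line segment, #008000→score S582 F2308: (17.43,18.35) → (89.74,11.46)

[3] `<path>` open polyline, #008000→score S582 F2308: (107.42,39.05) → (111.63,22.62) → (80.08,63.65)

[4] `<circle>` circle, #ff00ff→cut S857 F1412: (39.93,56.28) → (38.36,61.11) → (34.25,64.10) → (29.17,64.10) → (25.06,61.11) → (23.49,56.28) → (25.06,51.45) → (29.17,48.46) → (34.25,48.46) → (38.36,51.45) → (39.93,56.28) (closed)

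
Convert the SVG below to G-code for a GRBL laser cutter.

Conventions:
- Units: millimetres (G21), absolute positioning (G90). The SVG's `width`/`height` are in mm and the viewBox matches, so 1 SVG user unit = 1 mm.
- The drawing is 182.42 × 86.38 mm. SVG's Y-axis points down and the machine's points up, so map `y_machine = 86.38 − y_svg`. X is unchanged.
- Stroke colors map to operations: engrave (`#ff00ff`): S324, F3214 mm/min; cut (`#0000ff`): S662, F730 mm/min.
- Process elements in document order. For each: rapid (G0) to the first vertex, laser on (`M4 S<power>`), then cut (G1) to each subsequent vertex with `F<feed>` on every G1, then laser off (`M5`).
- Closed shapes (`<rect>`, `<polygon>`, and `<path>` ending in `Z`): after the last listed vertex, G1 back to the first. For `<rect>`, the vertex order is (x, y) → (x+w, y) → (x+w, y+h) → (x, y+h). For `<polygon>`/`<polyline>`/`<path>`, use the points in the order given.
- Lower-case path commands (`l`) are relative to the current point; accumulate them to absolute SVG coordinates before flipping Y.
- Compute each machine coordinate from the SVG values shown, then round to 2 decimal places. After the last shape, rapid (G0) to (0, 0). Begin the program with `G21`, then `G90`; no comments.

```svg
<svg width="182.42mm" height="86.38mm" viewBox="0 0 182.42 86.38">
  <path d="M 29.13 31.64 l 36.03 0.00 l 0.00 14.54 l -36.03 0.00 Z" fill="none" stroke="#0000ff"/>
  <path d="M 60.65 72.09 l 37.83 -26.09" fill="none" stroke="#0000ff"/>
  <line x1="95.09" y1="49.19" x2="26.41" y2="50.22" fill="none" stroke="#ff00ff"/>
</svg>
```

viewBox `0 0 182.42 86.38` with mm width/height → 1 unit = 1 mm. Flip: y_m = 86.38 − y_svg.

**Shape 1** — `<path>` rectangle, stroke `#0000ff` → cut (S662, F730). Machine vertices: (29.13,54.74) → (65.16,54.74) → (65.16,40.20) → (29.13,40.20) → (29.13,54.74). Closed: final G1 returns to the first vertex.

**Shape 2** — `<path>` line segment, stroke `#0000ff` → cut (S662, F730). Machine vertices: (60.65,14.29) → (98.48,40.38). Open path.

**Shape 3** — `<line>` line segment, stroke `#ff00ff` → engrave (S324, F3214). Machine vertices: (95.09,37.19) → (26.41,36.16). Open path.

G21
G90
G0 X29.13 Y54.74
M4 S662
G1 X65.16 Y54.74 F730
G1 X65.16 Y40.20 F730
G1 X29.13 Y40.20 F730
G1 X29.13 Y54.74 F730
M5
G0 X60.65 Y14.29
M4 S662
G1 X98.48 Y40.38 F730
M5
G0 X95.09 Y37.19
M4 S324
G1 X26.41 Y36.16 F3214
M5
G0 X0.00 Y0.00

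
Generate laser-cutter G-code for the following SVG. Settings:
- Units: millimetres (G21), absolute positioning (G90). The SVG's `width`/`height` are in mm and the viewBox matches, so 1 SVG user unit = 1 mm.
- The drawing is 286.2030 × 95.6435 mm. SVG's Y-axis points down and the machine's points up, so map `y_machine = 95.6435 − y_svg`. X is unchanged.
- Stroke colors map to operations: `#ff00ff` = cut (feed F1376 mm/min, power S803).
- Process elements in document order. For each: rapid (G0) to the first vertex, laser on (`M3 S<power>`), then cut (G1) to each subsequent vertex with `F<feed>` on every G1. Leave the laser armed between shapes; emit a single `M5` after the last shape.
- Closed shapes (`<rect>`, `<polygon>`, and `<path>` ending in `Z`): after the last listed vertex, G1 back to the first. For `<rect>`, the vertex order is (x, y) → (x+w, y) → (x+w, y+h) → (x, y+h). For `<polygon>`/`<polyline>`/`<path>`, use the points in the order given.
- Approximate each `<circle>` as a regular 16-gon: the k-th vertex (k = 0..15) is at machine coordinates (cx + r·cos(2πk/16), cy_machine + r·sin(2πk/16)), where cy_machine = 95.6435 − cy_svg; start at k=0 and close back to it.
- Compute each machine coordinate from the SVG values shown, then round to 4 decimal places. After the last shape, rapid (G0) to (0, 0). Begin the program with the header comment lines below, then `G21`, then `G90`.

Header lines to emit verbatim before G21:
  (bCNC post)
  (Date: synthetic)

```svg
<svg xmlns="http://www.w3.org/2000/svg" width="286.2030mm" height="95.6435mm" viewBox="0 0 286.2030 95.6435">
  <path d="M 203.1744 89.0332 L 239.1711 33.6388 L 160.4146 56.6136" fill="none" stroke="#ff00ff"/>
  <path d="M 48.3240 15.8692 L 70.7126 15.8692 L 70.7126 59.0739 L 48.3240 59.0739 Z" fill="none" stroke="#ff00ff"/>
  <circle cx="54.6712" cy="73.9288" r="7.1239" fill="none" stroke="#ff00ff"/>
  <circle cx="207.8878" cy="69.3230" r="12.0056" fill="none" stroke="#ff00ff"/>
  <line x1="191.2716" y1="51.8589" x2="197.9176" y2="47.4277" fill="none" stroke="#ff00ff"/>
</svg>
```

Since the viewBox matches the mm dimensions, user units are millimetres directly. The only transform is the Y-flip y_m = 95.6435 − y_svg.

Shape 1 is a open polyline drawn with `<path>`. Its stroke #ff00ff means cut at S803, F1376. After flipping Y the toolpath is (203.1744,6.6103) → (239.1711,62.0047) → (160.4146,39.0299).

Shape 2 is a rectangle drawn with `<path>`. Its stroke #ff00ff means cut at S803, F1376. After flipping Y the toolpath is (48.3240,79.7743) → (70.7126,79.7743) → (70.7126,36.5696) → (48.3240,36.5696) → (48.3240,79.7743), returning to the start.

Shape 3 is a circle drawn with `<circle>`. Its stroke #ff00ff means cut at S803, F1376. After flipping Y the toolpath is (61.7951,21.7147) → (61.2528,24.4409) → (59.7086,26.7521) → (57.3974,28.2963) → (54.6712,28.8386) → (51.9450,28.2963) → (49.6338,26.7521) → (48.0896,24.4409) → (47.5473,21.7147) → (48.0896,18.9885) → (49.6338,16.6773) → (51.9450,15.1331) → (54.6712,14.5908) → (57.3974,15.1331) → (59.7086,16.6773) → (61.2528,18.9885) → (61.7951,21.7147), returning to the start.

Shape 4 is a circle drawn with `<circle>`. Its stroke #ff00ff means cut at S803, F1376. After flipping Y the toolpath is (219.8934,26.3205) → (218.9795,30.9148) → (216.3770,34.8097) → (212.4821,37.4122) → (207.8878,38.3261) → (203.2935,37.4122) → (199.3986,34.8097) → (196.7961,30.9148) → (195.8822,26.3205) → (196.7961,21.7262) → (199.3986,17.8313) → (203.2935,15.2288) → (207.8878,14.3149) → (212.4821,15.2288) → (216.3770,17.8313) → (218.9795,21.7262) → (219.8934,26.3205), returning to the start.

Shape 5 is a line segment drawn with `<line>`. Its stroke #ff00ff means cut at S803, F1376. After flipping Y the toolpath is (191.2716,43.7846) → (197.9176,48.2158).

(bCNC post)
(Date: synthetic)
G21
G90
G0 X203.1744 Y6.6103
M3 S803
G1 X239.1711 Y62.0047 F1376
G1 X160.4146 Y39.0299 F1376
G0 X48.3240 Y79.7743
M3 S803
G1 X70.7126 Y79.7743 F1376
G1 X70.7126 Y36.5696 F1376
G1 X48.3240 Y36.5696 F1376
G1 X48.3240 Y79.7743 F1376
G0 X61.7951 Y21.7147
M3 S803
G1 X61.2528 Y24.4409 F1376
G1 X59.7086 Y26.7521 F1376
G1 X57.3974 Y28.2963 F1376
G1 X54.6712 Y28.8386 F1376
G1 X51.9450 Y28.2963 F1376
G1 X49.6338 Y26.7521 F1376
G1 X48.0896 Y24.4409 F1376
G1 X47.5473 Y21.7147 F1376
G1 X48.0896 Y18.9885 F1376
G1 X49.6338 Y16.6773 F1376
G1 X51.9450 Y15.1331 F1376
G1 X54.6712 Y14.5908 F1376
G1 X57.3974 Y15.1331 F1376
G1 X59.7086 Y16.6773 F1376
G1 X61.2528 Y18.9885 F1376
G1 X61.7951 Y21.7147 F1376
G0 X219.8934 Y26.3205
M3 S803
G1 X218.9795 Y30.9148 F1376
G1 X216.3770 Y34.8097 F1376
G1 X212.4821 Y37.4122 F1376
G1 X207.8878 Y38.3261 F1376
G1 X203.2935 Y37.4122 F1376
G1 X199.3986 Y34.8097 F1376
G1 X196.7961 Y30.9148 F1376
G1 X195.8822 Y26.3205 F1376
G1 X196.7961 Y21.7262 F1376
G1 X199.3986 Y17.8313 F1376
G1 X203.2935 Y15.2288 F1376
G1 X207.8878 Y14.3149 F1376
G1 X212.4821 Y15.2288 F1376
G1 X216.3770 Y17.8313 F1376
G1 X218.9795 Y21.7262 F1376
G1 X219.8934 Y26.3205 F1376
G0 X191.2716 Y43.7846
M3 S803
G1 X197.9176 Y48.2158 F1376
M5
G0 X0.0000 Y0.0000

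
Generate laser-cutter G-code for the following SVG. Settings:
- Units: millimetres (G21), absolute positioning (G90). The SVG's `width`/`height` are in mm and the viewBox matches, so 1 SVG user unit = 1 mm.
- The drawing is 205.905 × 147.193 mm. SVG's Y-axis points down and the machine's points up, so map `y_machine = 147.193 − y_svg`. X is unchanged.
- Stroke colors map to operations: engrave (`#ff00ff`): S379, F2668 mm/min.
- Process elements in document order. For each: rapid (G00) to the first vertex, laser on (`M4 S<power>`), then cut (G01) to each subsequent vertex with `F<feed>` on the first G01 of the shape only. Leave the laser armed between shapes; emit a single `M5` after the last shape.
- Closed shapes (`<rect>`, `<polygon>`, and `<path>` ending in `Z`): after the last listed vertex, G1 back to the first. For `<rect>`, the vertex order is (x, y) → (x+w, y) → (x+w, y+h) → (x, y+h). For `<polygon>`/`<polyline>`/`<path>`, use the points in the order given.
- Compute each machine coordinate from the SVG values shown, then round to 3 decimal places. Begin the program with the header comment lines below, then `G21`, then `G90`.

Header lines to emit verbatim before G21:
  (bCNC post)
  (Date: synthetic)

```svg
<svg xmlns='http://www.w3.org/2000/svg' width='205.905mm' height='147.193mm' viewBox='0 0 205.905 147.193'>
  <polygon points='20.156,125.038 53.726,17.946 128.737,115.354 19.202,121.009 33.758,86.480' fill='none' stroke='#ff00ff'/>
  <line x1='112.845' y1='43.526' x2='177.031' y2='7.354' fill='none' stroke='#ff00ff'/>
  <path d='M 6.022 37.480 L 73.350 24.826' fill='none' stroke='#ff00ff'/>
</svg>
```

(bCNC post)
(Date: synthetic)
G21
G90
G00 X20.156 Y22.155
M4 S379
G01 X53.726 Y129.247 F2668
G01 X128.737 Y31.839
G01 X19.202 Y26.184
G01 X33.758 Y60.713
G01 X20.156 Y22.155
G00 X112.845 Y103.667
M4 S379
G01 X177.031 Y139.839 F2668
G00 X6.022 Y109.713
M4 S379
G01 X73.350 Y122.367 F2668
M5

viewBox `0 0 205.905 147.193` with mm width/height → 1 unit = 1 mm. Flip: y_m = 147.193 − y_svg.

**Shape 1** — `<polygon>` closed polygon, stroke `#ff00ff` → engrave (S379, F2668). Machine vertices: (20.156,22.155) → (53.726,129.247) → (128.737,31.839) → (19.202,26.184) → (33.758,60.713) → (20.156,22.155). Closed: final G1 returns to the first vertex.

**Shape 2** — `<line>` line segment, stroke `#ff00ff` → engrave (S379, F2668). Machine vertices: (112.845,103.667) → (177.031,139.839). Open path.

**Shape 3** — `<path>` line segment, stroke `#ff00ff` → engrave (S379, F2668). Machine vertices: (6.022,109.713) → (73.350,122.367). Open path.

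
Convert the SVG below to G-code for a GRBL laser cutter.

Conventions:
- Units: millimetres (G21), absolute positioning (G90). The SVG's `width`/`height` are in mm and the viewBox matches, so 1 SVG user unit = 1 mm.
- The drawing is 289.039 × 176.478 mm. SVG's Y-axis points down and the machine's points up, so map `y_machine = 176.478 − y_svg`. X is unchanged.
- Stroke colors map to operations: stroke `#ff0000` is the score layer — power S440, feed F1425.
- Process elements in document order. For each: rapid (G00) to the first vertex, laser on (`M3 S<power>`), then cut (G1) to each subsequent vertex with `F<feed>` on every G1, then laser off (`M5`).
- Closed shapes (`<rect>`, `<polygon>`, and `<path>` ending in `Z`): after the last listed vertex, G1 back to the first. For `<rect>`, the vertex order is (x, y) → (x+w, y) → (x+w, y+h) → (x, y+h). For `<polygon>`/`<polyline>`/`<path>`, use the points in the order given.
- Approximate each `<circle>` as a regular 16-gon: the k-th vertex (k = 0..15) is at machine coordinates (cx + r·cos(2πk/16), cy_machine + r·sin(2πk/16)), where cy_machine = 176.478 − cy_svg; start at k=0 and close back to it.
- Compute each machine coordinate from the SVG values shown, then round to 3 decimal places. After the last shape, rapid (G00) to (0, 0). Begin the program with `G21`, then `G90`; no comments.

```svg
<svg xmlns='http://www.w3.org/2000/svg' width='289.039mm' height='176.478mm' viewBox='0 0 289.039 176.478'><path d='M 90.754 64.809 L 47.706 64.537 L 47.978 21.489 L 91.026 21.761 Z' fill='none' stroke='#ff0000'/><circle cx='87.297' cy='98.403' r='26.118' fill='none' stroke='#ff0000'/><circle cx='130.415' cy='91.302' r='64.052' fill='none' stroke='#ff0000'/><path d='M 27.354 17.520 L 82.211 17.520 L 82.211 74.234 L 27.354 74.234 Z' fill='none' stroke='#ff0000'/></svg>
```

viewBox `0 0 289.039 176.478` with mm width/height → 1 unit = 1 mm. Flip: y_m = 176.478 − y_svg.

**Shape 1** — `<path>` regular polygon, stroke `#ff0000` → score (S440, F1425). Machine vertices: (90.754,111.669) → (47.706,111.941) → (47.978,154.989) → (91.026,154.717) → (90.754,111.669). Closed: final G1 returns to the first vertex.

**Shape 2** — `<circle>` circle, stroke `#ff0000` → score (S440, F1425). Machine vertices: (113.415,78.075) → (111.427,88.070) → (105.765,96.543) → (97.292,102.205) → (87.297,104.193) → (77.302,102.205) → (68.829,96.543) → (63.167,88.070) → (61.179,78.075) → (63.167,68.080) → (68.829,59.607) → (77.302,53.945) → (87.297,51.957) → (97.292,53.945) → (105.765,59.607) → (111.427,68.080) → (113.415,78.075). Closed: final G1 returns to the first vertex.

**Shape 3** — `<circle>` circle, stroke `#ff0000` → score (S440, F1425). Machine vertices: (194.467,85.176) → (189.591,109.688) → (175.707,130.468) → (154.927,144.352) → (130.415,149.228) → (105.903,144.352) → (85.123,130.468) → (71.239,109.688) → (66.363,85.176) → (71.239,60.664) → (85.123,39.884) → (105.903,26.000) → (130.415,21.124) → (154.927,26.000) → (175.707,39.884) → (189.591,60.664) → (194.467,85.176). Closed: final G1 returns to the first vertex.

**Shape 4** — `<path>` rectangle, stroke `#ff0000` → score (S440, F1425). Machine vertices: (27.354,158.958) → (82.211,158.958) → (82.211,102.244) → (27.354,102.244) → (27.354,158.958). Closed: final G1 returns to the first vertex.

G21
G90
G00 X90.754 Y111.669
M3 S440
G1 X47.706 Y111.941 F1425
G1 X47.978 Y154.989 F1425
G1 X91.026 Y154.717 F1425
G1 X90.754 Y111.669 F1425
M5
G00 X113.415 Y78.075
M3 S440
G1 X111.427 Y88.070 F1425
G1 X105.765 Y96.543 F1425
G1 X97.292 Y102.205 F1425
G1 X87.297 Y104.193 F1425
G1 X77.302 Y102.205 F1425
G1 X68.829 Y96.543 F1425
G1 X63.167 Y88.070 F1425
G1 X61.179 Y78.075 F1425
G1 X63.167 Y68.080 F1425
G1 X68.829 Y59.607 F1425
G1 X77.302 Y53.945 F1425
G1 X87.297 Y51.957 F1425
G1 X97.292 Y53.945 F1425
G1 X105.765 Y59.607 F1425
G1 X111.427 Y68.080 F1425
G1 X113.415 Y78.075 F1425
M5
G00 X194.467 Y85.176
M3 S440
G1 X189.591 Y109.688 F1425
G1 X175.707 Y130.468 F1425
G1 X154.927 Y144.352 F1425
G1 X130.415 Y149.228 F1425
G1 X105.903 Y144.352 F1425
G1 X85.123 Y130.468 F1425
G1 X71.239 Y109.688 F1425
G1 X66.363 Y85.176 F1425
G1 X71.239 Y60.664 F1425
G1 X85.123 Y39.884 F1425
G1 X105.903 Y26.000 F1425
G1 X130.415 Y21.124 F1425
G1 X154.927 Y26.000 F1425
G1 X175.707 Y39.884 F1425
G1 X189.591 Y60.664 F1425
G1 X194.467 Y85.176 F1425
M5
G00 X27.354 Y158.958
M3 S440
G1 X82.211 Y158.958 F1425
G1 X82.211 Y102.244 F1425
G1 X27.354 Y102.244 F1425
G1 X27.354 Y158.958 F1425
M5
G00 X0.000 Y0.000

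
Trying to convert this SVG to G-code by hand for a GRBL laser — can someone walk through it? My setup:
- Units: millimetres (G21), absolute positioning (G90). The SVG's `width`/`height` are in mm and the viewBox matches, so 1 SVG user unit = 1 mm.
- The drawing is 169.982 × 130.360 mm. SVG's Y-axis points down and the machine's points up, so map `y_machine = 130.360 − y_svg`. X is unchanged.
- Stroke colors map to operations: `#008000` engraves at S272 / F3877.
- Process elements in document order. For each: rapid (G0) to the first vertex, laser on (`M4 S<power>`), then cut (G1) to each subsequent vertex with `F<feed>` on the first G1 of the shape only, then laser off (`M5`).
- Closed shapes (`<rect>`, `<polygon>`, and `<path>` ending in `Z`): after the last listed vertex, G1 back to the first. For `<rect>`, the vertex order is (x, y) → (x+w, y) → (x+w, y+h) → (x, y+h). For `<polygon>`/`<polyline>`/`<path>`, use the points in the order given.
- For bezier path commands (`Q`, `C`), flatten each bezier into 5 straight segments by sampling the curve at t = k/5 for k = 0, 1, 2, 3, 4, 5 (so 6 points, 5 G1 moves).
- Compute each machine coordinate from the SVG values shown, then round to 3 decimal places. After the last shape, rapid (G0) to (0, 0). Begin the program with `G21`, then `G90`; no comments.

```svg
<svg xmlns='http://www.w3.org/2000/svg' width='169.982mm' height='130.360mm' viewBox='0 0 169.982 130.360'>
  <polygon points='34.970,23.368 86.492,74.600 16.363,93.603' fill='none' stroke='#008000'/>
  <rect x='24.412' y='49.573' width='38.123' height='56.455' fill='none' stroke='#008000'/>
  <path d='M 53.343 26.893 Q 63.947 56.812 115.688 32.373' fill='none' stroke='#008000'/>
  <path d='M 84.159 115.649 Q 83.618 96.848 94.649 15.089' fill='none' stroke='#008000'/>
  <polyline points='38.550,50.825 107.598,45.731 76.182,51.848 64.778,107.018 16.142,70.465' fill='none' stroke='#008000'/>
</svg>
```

Since the viewBox matches the mm dimensions, user units are millimetres directly. The only transform is the Y-flip y_m = 130.360 − y_svg.

Shape 1 is a regular polygon drawn with `<polygon>`. Its stroke #008000 means engrave at S272, F3877. After flipping Y the toolpath is (34.970,106.992) → (86.492,55.760) → (16.363,36.757) → (34.970,106.992), returning to the start.

Shape 2 is a rectangle drawn with `<rect>`. Its stroke #008000 means engrave at S272, F3877. After flipping Y the toolpath is (24.412,80.787) → (62.535,80.787) → (62.535,24.332) → (24.412,24.332) → (24.412,80.787), returning to the start.

Shape 3 is a quadratic bezier drawn with `<path>`. Its stroke #008000 means engrave at S272, F3877. After flipping Y the toolpath is (53.343,103.467) → (59.230,93.674) → (68.408,88.229) → (80.877,87.133) → (96.637,90.386) → (115.688,97.987).

Shape 4 is a quadratic bezier drawn with `<path>`. Its stroke #008000 means engrave at S272, F3877. After flipping Y the toolpath is (84.159,14.711) → (84.405,24.750) → (85.578,39.825) → (87.676,59.937) → (90.699,85.086) → (94.649,115.271).

Shape 5 is a open polyline drawn with `<polyline>`. Its stroke #008000 means engrave at S272, F3877. After flipping Y the toolpath is (38.550,79.535) → (107.598,84.629) → (76.182,78.512) → (64.778,23.342) → (16.142,59.895).

G21
G90
G0 X34.970 Y106.992
M4 S272
G1 X86.492 Y55.760 F3877
G1 X16.363 Y36.757
G1 X34.970 Y106.992
M5
G0 X24.412 Y80.787
M4 S272
G1 X62.535 Y80.787 F3877
G1 X62.535 Y24.332
G1 X24.412 Y24.332
G1 X24.412 Y80.787
M5
G0 X53.343 Y103.467
M4 S272
G1 X59.230 Y93.674 F3877
G1 X68.408 Y88.229
G1 X80.877 Y87.133
G1 X96.637 Y90.386
G1 X115.688 Y97.987
M5
G0 X84.159 Y14.711
M4 S272
G1 X84.405 Y24.750 F3877
G1 X85.578 Y39.825
G1 X87.676 Y59.937
G1 X90.699 Y85.086
G1 X94.649 Y115.271
M5
G0 X38.550 Y79.535
M4 S272
G1 X107.598 Y84.629 F3877
G1 X76.182 Y78.512
G1 X64.778 Y23.342
G1 X16.142 Y59.895
M5
G0 X0.000 Y0.000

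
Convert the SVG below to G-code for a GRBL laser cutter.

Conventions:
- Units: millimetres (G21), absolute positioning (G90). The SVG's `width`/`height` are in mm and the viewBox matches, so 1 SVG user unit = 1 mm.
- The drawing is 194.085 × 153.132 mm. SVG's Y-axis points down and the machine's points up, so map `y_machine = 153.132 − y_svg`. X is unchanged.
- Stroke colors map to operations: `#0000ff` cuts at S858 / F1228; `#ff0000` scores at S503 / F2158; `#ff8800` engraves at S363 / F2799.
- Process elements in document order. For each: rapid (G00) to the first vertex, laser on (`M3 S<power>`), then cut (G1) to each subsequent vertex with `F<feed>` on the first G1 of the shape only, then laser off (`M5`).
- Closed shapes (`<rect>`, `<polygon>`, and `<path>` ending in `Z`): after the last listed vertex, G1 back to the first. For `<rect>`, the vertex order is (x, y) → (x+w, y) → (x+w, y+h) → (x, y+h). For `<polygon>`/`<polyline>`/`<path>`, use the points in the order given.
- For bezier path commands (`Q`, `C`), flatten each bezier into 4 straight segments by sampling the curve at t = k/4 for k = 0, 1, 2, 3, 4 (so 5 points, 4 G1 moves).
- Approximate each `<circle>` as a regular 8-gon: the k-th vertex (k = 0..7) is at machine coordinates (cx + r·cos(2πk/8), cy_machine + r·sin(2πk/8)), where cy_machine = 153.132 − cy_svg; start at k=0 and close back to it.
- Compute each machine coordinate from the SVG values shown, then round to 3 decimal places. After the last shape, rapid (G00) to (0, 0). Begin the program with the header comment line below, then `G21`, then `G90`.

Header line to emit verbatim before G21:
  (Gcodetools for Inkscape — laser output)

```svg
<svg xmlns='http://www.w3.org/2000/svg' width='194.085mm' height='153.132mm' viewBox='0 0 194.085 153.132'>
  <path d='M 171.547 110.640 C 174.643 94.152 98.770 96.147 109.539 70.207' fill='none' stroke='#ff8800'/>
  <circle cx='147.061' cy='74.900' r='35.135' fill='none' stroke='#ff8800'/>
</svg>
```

viewBox `0 0 194.085 153.132` with mm width/height → 1 unit = 1 mm. Flip: y_m = 153.132 − y_svg.

**Shape 1** — `<path>` cubic bezier, stroke `#ff8800` → engrave (S363, F2799). Control points (SVG): P0=(171.547,110.640), P1=(174.643,94.152), P2=(98.770,96.147), P3=(109.539,70.207); sampled at t=k/4. Machine vertices: (171.547,42.492) → (161.650,52.118) → (137.666,59.164) → (115.120,67.983) → (109.539,82.925). Open path.

**Shape 2** — `<circle>` circle, stroke `#ff8800` → engrave (S363, F2799). Machine vertices: (182.196,78.232) → (171.905,103.076) → (147.061,113.367) → (122.217,103.076) → (111.926,78.232) → (122.217,53.388) → (147.061,43.097) → (171.905,53.388) → (182.196,78.232). Closed: final G1 returns to the first vertex.

(Gcodetools for Inkscape — laser output)
G21
G90
G00 X171.547 Y42.492
M3 S363
G1 X161.650 Y52.118 F2799
G1 X137.666 Y59.164
G1 X115.120 Y67.983
G1 X109.539 Y82.925
M5
G00 X182.196 Y78.232
M3 S363
G1 X171.905 Y103.076 F2799
G1 X147.061 Y113.367
G1 X122.217 Y103.076
G1 X111.926 Y78.232
G1 X122.217 Y53.388
G1 X147.061 Y43.097
G1 X171.905 Y53.388
G1 X182.196 Y78.232
M5
G00 X0.000 Y0.000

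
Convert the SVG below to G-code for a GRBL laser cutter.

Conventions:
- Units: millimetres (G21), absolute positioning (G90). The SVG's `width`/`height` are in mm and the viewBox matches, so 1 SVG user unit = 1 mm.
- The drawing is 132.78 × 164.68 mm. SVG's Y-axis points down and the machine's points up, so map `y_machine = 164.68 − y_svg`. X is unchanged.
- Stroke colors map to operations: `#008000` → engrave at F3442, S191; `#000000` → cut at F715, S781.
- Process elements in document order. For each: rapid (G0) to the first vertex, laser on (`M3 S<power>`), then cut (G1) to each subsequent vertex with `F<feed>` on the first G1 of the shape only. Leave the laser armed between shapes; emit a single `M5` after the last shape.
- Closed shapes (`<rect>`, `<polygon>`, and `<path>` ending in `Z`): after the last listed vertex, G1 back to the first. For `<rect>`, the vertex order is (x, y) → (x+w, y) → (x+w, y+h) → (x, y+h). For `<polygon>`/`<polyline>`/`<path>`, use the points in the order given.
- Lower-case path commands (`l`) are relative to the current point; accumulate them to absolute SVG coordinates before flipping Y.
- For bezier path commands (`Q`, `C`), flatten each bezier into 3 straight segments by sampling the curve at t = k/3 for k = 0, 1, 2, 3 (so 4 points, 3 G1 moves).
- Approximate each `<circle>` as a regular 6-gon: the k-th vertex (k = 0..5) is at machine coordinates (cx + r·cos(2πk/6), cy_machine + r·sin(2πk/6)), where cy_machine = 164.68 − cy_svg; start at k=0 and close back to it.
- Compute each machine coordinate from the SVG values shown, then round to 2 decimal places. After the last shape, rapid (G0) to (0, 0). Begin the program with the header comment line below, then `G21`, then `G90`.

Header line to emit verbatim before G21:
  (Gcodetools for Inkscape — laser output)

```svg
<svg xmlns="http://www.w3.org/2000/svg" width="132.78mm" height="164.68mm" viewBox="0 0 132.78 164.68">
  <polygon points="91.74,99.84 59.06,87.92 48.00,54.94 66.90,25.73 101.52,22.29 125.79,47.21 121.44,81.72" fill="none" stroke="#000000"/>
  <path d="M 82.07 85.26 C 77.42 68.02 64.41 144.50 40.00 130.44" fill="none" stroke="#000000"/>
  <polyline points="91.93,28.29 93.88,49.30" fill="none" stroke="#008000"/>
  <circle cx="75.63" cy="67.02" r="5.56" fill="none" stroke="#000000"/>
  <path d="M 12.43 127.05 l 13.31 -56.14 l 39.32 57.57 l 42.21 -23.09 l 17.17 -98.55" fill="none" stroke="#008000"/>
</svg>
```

(Gcodetools for Inkscape — laser output)
G21
G90
G0 X91.74 Y64.84
M3 S781
G1 X59.06 Y76.76 F715
G1 X48.00 Y109.74
G1 X66.90 Y138.95
G1 X101.52 Y142.39
G1 X125.79 Y117.47
G1 X121.44 Y82.96
G1 X91.74 Y64.84
G0 X82.07 Y79.42
M3 S781
G1 X74.52 Y72.24 F715
G1 X60.72 Y43.54
G1 X40.00 Y34.24
G0 X91.93 Y136.39
M3 S191
G1 X93.88 Y115.38 F3442
G0 X81.19 Y97.66
M3 S781
G1 X78.41 Y102.48 F715
G1 X72.85 Y102.48
G1 X70.07 Y97.66
G1 X72.85 Y92.84
G1 X78.41 Y92.84
G1 X81.19 Y97.66
G0 X12.43 Y37.63
M3 S191
G1 X25.74 Y93.77 F3442
G1 X65.06 Y36.20
G1 X107.27 Y59.29
G1 X124.44 Y157.84
M5
G0 X0.00 Y0.00

Since the viewBox matches the mm dimensions, user units are millimetres directly. The only transform is the Y-flip y_m = 164.68 − y_svg.

Shape 1 is a regular polygon drawn with `<polygon>`. Its stroke #000000 means cut at S781, F715. After flipping Y the toolpath is (91.74,64.84) → (59.06,76.76) → (48.00,109.74) → (66.90,138.95) → (101.52,142.39) → (125.79,117.47) → (121.44,82.96) → (91.74,64.84), returning to the start.

Shape 2 is a cubic bezier drawn with `<path>`. Its stroke #000000 means cut at S781, F715. After flipping Y the toolpath is (82.07,79.42) → (74.52,72.24) → (60.72,43.54) → (40.00,34.24).

Shape 3 is a line segment drawn with `<polyline>`. Its stroke #008000 means engrave at S191, F3442. After flipping Y the toolpath is (91.93,136.39) → (93.88,115.38).

Shape 4 is a circle drawn with `<circle>`. Its stroke #000000 means cut at S781, F715. After flipping Y the toolpath is (81.19,97.66) → (78.41,102.48) → (72.85,102.48) → (70.07,97.66) → (72.85,92.84) → (78.41,92.84) → (81.19,97.66), returning to the start.

Shape 5 is a open polyline drawn with `<path>`. Its stroke #008000 means engrave at S191, F3442. After flipping Y the toolpath is (12.43,37.63) → (25.74,93.77) → (65.06,36.20) → (107.27,59.29) → (124.44,157.84).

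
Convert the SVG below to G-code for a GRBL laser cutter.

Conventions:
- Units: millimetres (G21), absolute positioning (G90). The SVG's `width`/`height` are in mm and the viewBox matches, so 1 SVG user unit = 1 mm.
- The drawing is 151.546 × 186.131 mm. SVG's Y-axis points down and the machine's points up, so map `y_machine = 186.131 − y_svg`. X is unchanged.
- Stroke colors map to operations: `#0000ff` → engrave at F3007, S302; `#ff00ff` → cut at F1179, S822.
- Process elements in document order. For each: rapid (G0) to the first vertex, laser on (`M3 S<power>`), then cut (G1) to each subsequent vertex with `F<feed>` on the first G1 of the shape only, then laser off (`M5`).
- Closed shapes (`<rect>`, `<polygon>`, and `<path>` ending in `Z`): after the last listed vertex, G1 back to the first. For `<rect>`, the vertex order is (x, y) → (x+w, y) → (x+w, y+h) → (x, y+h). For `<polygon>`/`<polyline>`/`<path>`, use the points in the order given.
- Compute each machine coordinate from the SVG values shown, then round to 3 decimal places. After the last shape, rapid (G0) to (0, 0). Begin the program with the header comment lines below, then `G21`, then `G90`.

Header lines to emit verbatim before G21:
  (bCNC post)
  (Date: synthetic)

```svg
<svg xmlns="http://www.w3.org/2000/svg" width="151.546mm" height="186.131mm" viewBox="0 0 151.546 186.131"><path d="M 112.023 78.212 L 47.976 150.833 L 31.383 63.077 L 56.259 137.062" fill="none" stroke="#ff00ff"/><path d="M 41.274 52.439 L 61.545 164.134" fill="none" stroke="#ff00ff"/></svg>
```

Since the viewBox matches the mm dimensions, user units are millimetres directly. The only transform is the Y-flip y_m = 186.131 − y_svg.

Shape 1 is a open polyline drawn with `<path>`. Its stroke #ff00ff means cut at S822, F1179. After flipping Y the toolpath is (112.023,107.919) → (47.976,35.298) → (31.383,123.054) → (56.259,49.069).

Shape 2 is a line segment drawn with `<path>`. Its stroke #ff00ff means cut at S822, F1179. After flipping Y the toolpath is (41.274,133.692) → (61.545,21.997).

(bCNC post)
(Date: synthetic)
G21
G90
G0 X112.023 Y107.919
M3 S822
G1 X47.976 Y35.298 F1179
G1 X31.383 Y123.054
G1 X56.259 Y49.069
M5
G0 X41.274 Y133.692
M3 S822
G1 X61.545 Y21.997 F1179
M5
G0 X0.000 Y0.000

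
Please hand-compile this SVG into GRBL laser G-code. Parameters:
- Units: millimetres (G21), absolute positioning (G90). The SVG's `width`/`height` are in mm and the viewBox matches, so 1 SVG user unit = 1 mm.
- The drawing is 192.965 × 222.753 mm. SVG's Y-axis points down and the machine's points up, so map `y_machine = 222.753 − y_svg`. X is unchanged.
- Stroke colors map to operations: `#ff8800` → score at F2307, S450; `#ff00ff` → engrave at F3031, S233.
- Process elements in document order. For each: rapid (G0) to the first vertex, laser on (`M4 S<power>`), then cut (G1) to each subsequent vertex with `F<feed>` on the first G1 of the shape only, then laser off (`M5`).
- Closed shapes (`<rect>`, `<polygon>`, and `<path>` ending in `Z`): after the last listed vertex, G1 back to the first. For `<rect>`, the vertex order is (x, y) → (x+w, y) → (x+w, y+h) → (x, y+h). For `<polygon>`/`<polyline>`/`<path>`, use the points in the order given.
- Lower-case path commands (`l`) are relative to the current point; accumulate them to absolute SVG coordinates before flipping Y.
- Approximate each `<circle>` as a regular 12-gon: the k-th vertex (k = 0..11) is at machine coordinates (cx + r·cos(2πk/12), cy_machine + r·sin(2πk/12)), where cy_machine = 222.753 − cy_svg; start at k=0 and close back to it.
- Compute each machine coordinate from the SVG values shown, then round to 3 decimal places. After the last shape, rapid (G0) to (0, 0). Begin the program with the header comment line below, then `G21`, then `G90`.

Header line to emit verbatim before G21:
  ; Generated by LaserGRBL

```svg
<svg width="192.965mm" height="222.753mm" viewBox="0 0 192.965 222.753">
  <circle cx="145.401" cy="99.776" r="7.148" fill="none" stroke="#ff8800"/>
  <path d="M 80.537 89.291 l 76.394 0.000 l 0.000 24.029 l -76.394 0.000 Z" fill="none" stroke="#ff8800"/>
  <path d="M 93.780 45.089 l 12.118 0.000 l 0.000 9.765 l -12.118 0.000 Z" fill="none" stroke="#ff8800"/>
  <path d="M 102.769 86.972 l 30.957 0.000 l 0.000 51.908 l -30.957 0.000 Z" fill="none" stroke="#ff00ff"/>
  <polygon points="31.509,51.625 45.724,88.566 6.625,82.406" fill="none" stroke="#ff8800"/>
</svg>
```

viewBox `0 0 192.965 222.753` with mm width/height → 1 unit = 1 mm. Flip: y_m = 222.753 − y_svg.

**Shape 1** — `<circle>` circle, stroke `#ff8800` → score (S450, F2307). Machine vertices: (152.549,122.977) → (151.591,126.551) → (148.975,129.167) → (145.401,130.125) → (141.827,129.167) → (139.211,126.551) → (138.253,122.977) → (139.211,119.403) → (141.827,116.787) → (145.401,115.829) → (148.975,116.787) → (151.591,119.403) → (152.549,122.977). Closed: final G1 returns to the first vertex.

**Shape 2** — `<path>` rectangle, stroke `#ff8800` → score (S450, F2307). Machine vertices: (80.537,133.462) → (156.931,133.462) → (156.931,109.433) → (80.537,109.433) → (80.537,133.462). Closed: final G1 returns to the first vertex.

**Shape 3** — `<path>` rectangle, stroke `#ff8800` → score (S450, F2307). Machine vertices: (93.780,177.664) → (105.898,177.664) → (105.898,167.899) → (93.780,167.899) → (93.780,177.664). Closed: final G1 returns to the first vertex.

**Shape 4** — `<path>` rectangle, stroke `#ff00ff` → engrave (S233, F3031). Machine vertices: (102.769,135.781) → (133.726,135.781) → (133.726,83.873) → (102.769,83.873) → (102.769,135.781). Closed: final G1 returns to the first vertex.

**Shape 5** — `<polygon>` regular polygon, stroke `#ff8800` → score (S450, F2307). Machine vertices: (31.509,171.128) → (45.724,134.187) → (6.625,140.347) → (31.509,171.128). Closed: final G1 returns to the first vertex.

; Generated by LaserGRBL
G21
G90
G0 X152.549 Y122.977
M4 S450
G1 X151.591 Y126.551 F2307
G1 X148.975 Y129.167
G1 X145.401 Y130.125
G1 X141.827 Y129.167
G1 X139.211 Y126.551
G1 X138.253 Y122.977
G1 X139.211 Y119.403
G1 X141.827 Y116.787
G1 X145.401 Y115.829
G1 X148.975 Y116.787
G1 X151.591 Y119.403
G1 X152.549 Y122.977
M5
G0 X80.537 Y133.462
M4 S450
G1 X156.931 Y133.462 F2307
G1 X156.931 Y109.433
G1 X80.537 Y109.433
G1 X80.537 Y133.462
M5
G0 X93.780 Y177.664
M4 S450
G1 X105.898 Y177.664 F2307
G1 X105.898 Y167.899
G1 X93.780 Y167.899
G1 X93.780 Y177.664
M5
G0 X102.769 Y135.781
M4 S233
G1 X133.726 Y135.781 F3031
G1 X133.726 Y83.873
G1 X102.769 Y83.873
G1 X102.769 Y135.781
M5
G0 X31.509 Y171.128
M4 S450
G1 X45.724 Y134.187 F2307
G1 X6.625 Y140.347
G1 X31.509 Y171.128
M5
G0 X0.000 Y0.000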